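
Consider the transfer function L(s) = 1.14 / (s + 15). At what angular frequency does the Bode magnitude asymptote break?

15 rad/sec

The single real pole at s = −15 gives a corner at ω = 15 rad/sec.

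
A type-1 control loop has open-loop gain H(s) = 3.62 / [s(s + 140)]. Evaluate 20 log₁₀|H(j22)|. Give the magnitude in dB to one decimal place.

-58.7 dB

|j22 + 140| = √(22² + 140²) = 141.7
|j22| = 22
|H(j22)| = 3.62 / (141.7 × 22) = 0.0011611
20 log₁₀(0.0011611) = -58.70 dB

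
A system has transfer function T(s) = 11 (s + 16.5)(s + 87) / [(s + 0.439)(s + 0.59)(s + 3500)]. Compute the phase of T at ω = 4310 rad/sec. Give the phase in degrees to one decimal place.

∠(j4310 + 16.5) = arctan(4310/16.5) = 89.78°
∠(j4310 + 87) = arctan(4310/87) = 88.84°
∠(j4310 + 0.439) = arctan(4310/0.439) = 89.99°
∠(j4310 + 0.59) = arctan(4310/0.59) = 89.99°
∠(j4310 + 3500) = arctan(4310/3500) = 50.92°
∠T(j4310) = 89.78° + 88.84° − (89.99° + 89.99° + 50.92°) = -52.28°

-52.3°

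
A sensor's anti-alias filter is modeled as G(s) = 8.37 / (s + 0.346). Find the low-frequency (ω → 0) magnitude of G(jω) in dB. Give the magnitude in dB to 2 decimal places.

G(0) = 8.37 / 0.346 = 24.191
20 log₁₀(24.191) = 27.673 dB

27.67 dB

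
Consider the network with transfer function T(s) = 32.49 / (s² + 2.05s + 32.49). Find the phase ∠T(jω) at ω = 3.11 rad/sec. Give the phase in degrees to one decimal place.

∠[(j3.11)² + 2.05(j3.11) + 32.49] = ∠[22.818 + j6.3755] = 15.61°
∠T(j3.11) = −15.61° = -15.61°

-15.6 deg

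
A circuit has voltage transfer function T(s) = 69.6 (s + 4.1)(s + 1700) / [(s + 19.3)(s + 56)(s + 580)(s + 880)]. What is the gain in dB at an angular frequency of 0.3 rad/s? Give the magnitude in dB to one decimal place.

|j0.3 + 4.1| = √(0.3² + 4.1²) = 4.111
|j0.3 + 1700| = √(0.3² + 1700²) = 1700
|j0.3 + 19.3| = √(0.3² + 19.3²) = 19.3
|j0.3 + 56| = √(0.3² + 56²) = 56
|j0.3 + 580| = √(0.3² + 580²) = 580
|j0.3 + 880| = √(0.3² + 880²) = 880
|T(j0.3)| = 69.6 × 4.111 × 1700 / (19.3 × 56 × 580 × 880) = 0.00088163
20 log₁₀(0.00088163) = -61.09 dB

-61.1 dB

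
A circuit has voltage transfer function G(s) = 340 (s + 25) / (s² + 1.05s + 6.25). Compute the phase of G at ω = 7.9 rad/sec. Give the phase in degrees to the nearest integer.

∠(j7.9 + 25) = arctan(7.9/25) = 17.54°
∠[(j7.9)² + 1.05(j7.9) + 6.25] = ∠[-56.16 + j8.295] = 171.60°
∠G(j7.9) = 17.54° − 171.60° = -154.06°

-154°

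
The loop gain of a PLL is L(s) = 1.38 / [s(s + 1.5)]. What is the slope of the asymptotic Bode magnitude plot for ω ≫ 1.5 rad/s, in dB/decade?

-40 dB/decade

With 0 zeros and 2 poles, the high-frequency asymptotic slope is 20 × (0 − 2) = -40 dB/decade.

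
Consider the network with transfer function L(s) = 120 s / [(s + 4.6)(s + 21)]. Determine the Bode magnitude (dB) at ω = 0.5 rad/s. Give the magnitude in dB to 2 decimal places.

-4.19 dB

|j0.5| = 0.5
|j0.5 + 4.6| = √(0.5² + 4.6²) = 4.627
|j0.5 + 21| = √(0.5² + 21²) = 21.01
|L(j0.5)| = 120 × 0.5 / (4.627 × 21.01) = 0.61731
20 log₁₀(0.61731) = -4.190 dB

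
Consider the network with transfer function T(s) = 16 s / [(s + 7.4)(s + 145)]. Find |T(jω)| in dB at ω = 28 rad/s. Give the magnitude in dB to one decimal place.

|j28| = 28
|j28 + 7.4| = √(28² + 7.4²) = 28.96
|j28 + 145| = √(28² + 145²) = 147.7
|T(j28)| = 16 × 28 / (28.96 × 147.7) = 0.10475
20 log₁₀(0.10475) = -19.60 dB

-19.6 dB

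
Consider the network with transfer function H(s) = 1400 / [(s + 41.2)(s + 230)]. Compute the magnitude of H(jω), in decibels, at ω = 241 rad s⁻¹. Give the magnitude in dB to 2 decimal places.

|j241 + 41.2| = √(241² + 41.2²) = 244.5
|j241 + 230| = √(241² + 230²) = 333.1
|H(j241)| = 1400 / (244.5 × 333.1) = 0.017188
20 log₁₀(0.017188) = -35.295 dB

-35.30 dB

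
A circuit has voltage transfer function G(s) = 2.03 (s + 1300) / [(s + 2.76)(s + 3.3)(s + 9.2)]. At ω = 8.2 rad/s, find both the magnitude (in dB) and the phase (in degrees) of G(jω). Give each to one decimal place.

|G| = 8.9 dB, ∠G = -180.8°

|j8.2 + 1300| = √(8.2² + 1300²) = 1300
|j8.2 + 2.76| = √(8.2² + 2.76²) = 8.652
|j8.2 + 3.3| = √(8.2² + 3.3²) = 8.839
|j8.2 + 9.2| = √(8.2² + 9.2²) = 12.32
|G(j8.2)| = 2.03 × 1300 / (8.652 × 8.839 × 12.32) = 2.8001
20 log₁₀(2.8001) = 8.94 dB
∠(j8.2 + 1300) = arctan(8.2/1300) = 0.36°
∠(j8.2 + 2.76) = arctan(8.2/2.76) = 71.40°
∠(j8.2 + 3.3) = arctan(8.2/3.3) = 68.08°
∠(j8.2 + 9.2) = arctan(8.2/9.2) = 41.71°
∠G(j8.2) = 0.36° − (71.40° + 68.08° + 41.71°) = -180.83°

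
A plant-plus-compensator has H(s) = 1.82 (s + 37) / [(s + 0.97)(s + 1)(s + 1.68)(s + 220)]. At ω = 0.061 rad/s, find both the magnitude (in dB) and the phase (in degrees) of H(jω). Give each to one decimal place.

|H| = -14.6 dB, ∠H = -9.1°

|j0.061 + 37| = √(0.061² + 37²) = 37
|j0.061 + 0.97| = √(0.061² + 0.97²) = 0.9719
|j0.061 + 1| = √(0.061² + 1²) = 1.002
|j0.061 + 1.68| = √(0.061² + 1.68²) = 1.681
|j0.061 + 220| = √(0.061² + 220²) = 220
|H(j0.061)| = 1.82 × 37 / (0.9719 × 1.002 × 1.681 × 220) = 0.18699
20 log₁₀(0.18699) = -14.56 dB
∠(j0.061 + 37) = arctan(0.061/37) = 0.09°
∠(j0.061 + 0.97) = arctan(0.061/0.97) = 3.60°
∠(j0.061 + 1) = arctan(0.061/1) = 3.49°
∠(j0.061 + 1.68) = arctan(0.061/1.68) = 2.08°
∠(j0.061 + 220) = arctan(0.061/220) = 0.02°
∠H(j0.061) = 0.09° − (3.60° + 3.49° + 2.08° + 0.02°) = -9.09°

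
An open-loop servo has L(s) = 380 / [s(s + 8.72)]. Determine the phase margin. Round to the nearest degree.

Gain crossover: |L(jω)| = 1 at ω ≈ 18.5 rad/s.
∠L(j18.5) = −90° − arctan(18.5/8.72) ≈ -154.82°
PM = 180° + (-154.82°) = 25.18°

25°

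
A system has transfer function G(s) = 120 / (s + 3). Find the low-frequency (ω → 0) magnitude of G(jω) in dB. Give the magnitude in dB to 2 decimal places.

G(0) = 120 / 3 = 40
20 log₁₀(40) = 32.041 dB

32.04 dB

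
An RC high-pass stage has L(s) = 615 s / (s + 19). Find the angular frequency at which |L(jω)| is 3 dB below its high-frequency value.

19 rad/s

For a single-pole high-pass, the −3 dB point is at the pole: ω = 19 rad/s.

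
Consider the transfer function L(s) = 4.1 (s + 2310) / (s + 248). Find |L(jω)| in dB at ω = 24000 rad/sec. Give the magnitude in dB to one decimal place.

|j24000 + 2310| = √(24000² + 2310²) = 2.411e+04
|j24000 + 248| = √(24000² + 248²) = 2.4e+04
|L(j24000)| = 4.1 × 2.411e+04 / 2.4e+04 = 4.1187
20 log₁₀(4.1187) = 12.30 dB

12.3 dB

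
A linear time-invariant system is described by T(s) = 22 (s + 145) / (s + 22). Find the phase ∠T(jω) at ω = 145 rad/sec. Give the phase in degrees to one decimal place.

-36.4°

∠(j145 + 145) = arctan(145/145) = 45.00°
∠(j145 + 22) = arctan(145/22) = 81.37°
∠T(j145) = 45.00° − 81.37° = -36.37°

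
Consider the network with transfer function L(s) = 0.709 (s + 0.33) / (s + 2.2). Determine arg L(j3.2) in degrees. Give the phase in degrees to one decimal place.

28.6°

∠(j3.2 + 0.33) = arctan(3.2/0.33) = 84.11°
∠(j3.2 + 2.2) = arctan(3.2/2.2) = 55.49°
∠L(j3.2) = 84.11° − 55.49° = 28.62°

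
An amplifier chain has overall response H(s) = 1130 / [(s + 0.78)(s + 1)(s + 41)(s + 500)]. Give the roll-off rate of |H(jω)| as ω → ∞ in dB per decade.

-80 dB/decade

With 0 zeros and 4 poles, the high-frequency asymptotic slope is 20 × (0 − 4) = -80 dB/decade.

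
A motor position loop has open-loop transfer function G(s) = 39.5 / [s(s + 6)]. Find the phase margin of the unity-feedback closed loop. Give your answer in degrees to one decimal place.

50.0°

Gain crossover: |G(jω)| = 1 at ω ≈ 5.04 rad s⁻¹.
∠G(j5.04) = −90° − arctan(5.04/6) ≈ -130.03°
PM = 180° + (-130.03°) = 49.97°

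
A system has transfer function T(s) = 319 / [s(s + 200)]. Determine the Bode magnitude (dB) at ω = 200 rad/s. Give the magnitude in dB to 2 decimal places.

-44.98 dB

|j200 + 200| = √(200² + 200²) = 282.8
|j200| = 200
|T(j200)| = 319 / (282.8 × 200) = 0.0056392
20 log₁₀(0.0056392) = -44.976 dB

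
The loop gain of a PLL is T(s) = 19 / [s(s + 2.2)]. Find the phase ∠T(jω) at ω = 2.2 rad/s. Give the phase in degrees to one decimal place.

-135.0°

∠(j2.2 + 2.2) = arctan(2.2/2.2) = 45.00°
∠(j2.2) = 90.00°
∠T(j2.2) = − (45.00° + 90.00°) = -135.00°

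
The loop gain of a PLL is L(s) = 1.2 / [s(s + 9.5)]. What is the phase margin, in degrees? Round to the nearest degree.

89°

Gain crossover: |L(jω)| = 1 at ω ≈ 0.126 rad/s.
∠L(j0.126) = −90° − arctan(0.126/9.5) ≈ -90.76°
PM = 180° + (-90.76°) = 89.24°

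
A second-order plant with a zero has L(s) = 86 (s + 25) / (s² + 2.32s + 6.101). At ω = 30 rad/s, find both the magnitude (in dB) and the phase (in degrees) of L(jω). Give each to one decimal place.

|L| = 11.5 dB, ∠L = -125.4 deg

|j30 + 25| = √(30² + 25²) = 39.05
|(j30)² + 2.32(j30) + 6.101| = |-893.9 + j69.6| = 896.6
|L(j30)| = 86 × 39.05 / 896.6 = 3.7457
20 log₁₀(3.7457) = 11.47 dB
∠(j30 + 25) = arctan(30/25) = 50.19°
∠[(j30)² + 2.32(j30) + 6.101] = ∠[-893.9 + j69.6] = 175.55°
∠L(j30) = 50.19° − 175.55° = -125.35°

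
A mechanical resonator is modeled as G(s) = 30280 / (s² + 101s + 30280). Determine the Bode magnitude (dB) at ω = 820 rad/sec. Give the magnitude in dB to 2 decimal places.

|(j820)² + 101(j820) + 30280| = |-6.4212e+05 + j82820| = 6.474e+05
|G(j820)| = 30280 / 6.474e+05 = 0.046769
20 log₁₀(0.046769) = -26.601 dB

-26.60 dB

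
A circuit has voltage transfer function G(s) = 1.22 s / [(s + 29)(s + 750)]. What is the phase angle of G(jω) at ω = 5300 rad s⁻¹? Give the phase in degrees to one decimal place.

∠(j5300) = 90.00°
∠(j5300 + 29) = arctan(5300/29) = 89.69°
∠(j5300 + 750) = arctan(5300/750) = 81.95°
∠G(j5300) = 90.00° − (89.69° + 81.95°) = -81.63°

-81.6°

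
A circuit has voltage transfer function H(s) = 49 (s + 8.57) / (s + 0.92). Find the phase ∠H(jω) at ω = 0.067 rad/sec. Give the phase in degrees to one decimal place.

-3.7 deg

∠(j0.067 + 8.57) = arctan(0.067/8.57) = 0.45°
∠(j0.067 + 0.92) = arctan(0.067/0.92) = 4.17°
∠H(j0.067) = 0.45° − 4.17° = -3.72°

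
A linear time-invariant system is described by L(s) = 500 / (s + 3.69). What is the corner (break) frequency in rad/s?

3.69 rad/s

The single real pole at s = −3.69 gives a corner at ω = 3.69 rad/s.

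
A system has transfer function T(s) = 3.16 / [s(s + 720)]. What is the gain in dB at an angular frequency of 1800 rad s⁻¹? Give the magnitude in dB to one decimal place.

|j1800 + 720| = √(1800² + 720²) = 1939
|j1800| = 1800
|T(j1800)| = 3.16 / (1939 × 1800) = 9.0555e-07
20 log₁₀(9.0555e-07) = -120.86 dB

-120.9 dB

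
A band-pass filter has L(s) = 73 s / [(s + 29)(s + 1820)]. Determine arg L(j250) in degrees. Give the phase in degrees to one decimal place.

-1.2°

∠(j250) = 90.00°
∠(j250 + 29) = arctan(250/29) = 83.38°
∠(j250 + 1820) = arctan(250/1820) = 7.82°
∠L(j250) = 90.00° − (83.38° + 7.82°) = -1.20°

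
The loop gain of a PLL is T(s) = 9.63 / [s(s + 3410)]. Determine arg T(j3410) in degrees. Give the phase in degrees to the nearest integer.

∠(j3410 + 3410) = arctan(3410/3410) = 45.00°
∠(j3410) = 90.00°
∠T(j3410) = − (45.00° + 90.00°) = -135.00°

-135 deg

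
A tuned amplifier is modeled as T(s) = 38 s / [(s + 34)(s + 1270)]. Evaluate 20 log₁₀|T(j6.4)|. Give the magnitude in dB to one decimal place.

|j6.4| = 6.4
|j6.4 + 34| = √(6.4² + 34²) = 34.6
|j6.4 + 1270| = √(6.4² + 1270²) = 1270
|T(j6.4)| = 38 × 6.4 / (34.6 × 1270) = 0.005535
20 log₁₀(0.005535) = -45.14 dB

-45.1 dB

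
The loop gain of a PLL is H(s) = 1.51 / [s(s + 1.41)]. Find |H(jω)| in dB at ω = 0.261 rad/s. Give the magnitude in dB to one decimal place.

12.1 dB

|j0.261 + 1.41| = √(0.261² + 1.41²) = 1.434
|j0.261| = 0.261
|H(j0.261)| = 1.51 / (1.434 × 0.261) = 4.0346
20 log₁₀(4.0346) = 12.12 dB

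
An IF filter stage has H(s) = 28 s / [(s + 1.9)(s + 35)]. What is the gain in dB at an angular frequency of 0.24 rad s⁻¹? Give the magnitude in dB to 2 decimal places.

|j0.24| = 0.24
|j0.24 + 1.9| = √(0.24² + 1.9²) = 1.915
|j0.24 + 35| = √(0.24² + 35²) = 35
|H(j0.24)| = 28 × 0.24 / (1.915 × 35) = 0.10025
20 log₁₀(0.10025) = -19.978 dB

-19.98 dB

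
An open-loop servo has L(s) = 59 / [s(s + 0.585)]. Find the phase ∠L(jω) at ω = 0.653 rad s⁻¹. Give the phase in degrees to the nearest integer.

-138 deg

∠(j0.653 + 0.585) = arctan(0.653/0.585) = 48.14°
∠(j0.653) = 90.00°
∠L(j0.653) = − (48.14° + 90.00°) = -138.14°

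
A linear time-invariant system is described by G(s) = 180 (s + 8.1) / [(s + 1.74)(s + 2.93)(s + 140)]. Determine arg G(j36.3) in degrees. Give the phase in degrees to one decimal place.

∠(j36.3 + 8.1) = arctan(36.3/8.1) = 77.42°
∠(j36.3 + 1.74) = arctan(36.3/1.74) = 87.26°
∠(j36.3 + 2.93) = arctan(36.3/2.93) = 85.39°
∠(j36.3 + 140) = arctan(36.3/140) = 14.54°
∠G(j36.3) = 77.42° − (87.26° + 85.39° + 14.54°) = -109.76°

-109.8°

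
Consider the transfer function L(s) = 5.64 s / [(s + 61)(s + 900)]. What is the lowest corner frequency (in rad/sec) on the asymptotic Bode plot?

61 rad/sec

Break frequencies occur at each pole and zero magnitude: 61 rad/sec, 900 rad/sec.
The lowest is 61 rad/sec.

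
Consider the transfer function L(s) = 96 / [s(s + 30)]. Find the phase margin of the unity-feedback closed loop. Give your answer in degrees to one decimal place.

83.9 deg

Gain crossover: |L(jω)| = 1 at ω ≈ 3.18 rad/sec.
∠L(j3.18) = −90° − arctan(3.18/30) ≈ -96.05°
PM = 180° + (-96.05°) = 83.95°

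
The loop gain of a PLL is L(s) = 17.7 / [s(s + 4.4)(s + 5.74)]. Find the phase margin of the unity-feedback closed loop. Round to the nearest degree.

Gain crossover: |L(jω)| = 1 at ω ≈ 0.688 rad/sec.
∠L(j0.688) = −90° − arctan(0.688/4.4) − arctan(0.688/5.74) ≈ -105.71°
PM = 180° + (-105.71°) = 74.29°

74°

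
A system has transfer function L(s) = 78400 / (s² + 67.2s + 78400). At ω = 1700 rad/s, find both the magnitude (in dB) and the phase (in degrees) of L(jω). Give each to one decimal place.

|L| = -31.1 dB, ∠L = -177.7°

|(j1700)² + 67.2(j1700) + 78400| = |-2.8116e+06 + j1.1424e+05| = 2.814e+06
|L(j1700)| = 78400 / 2.814e+06 = 0.027861
20 log₁₀(0.027861) = -31.10 dB
∠[(j1700)² + 67.2(j1700) + 78400] = ∠[-2.8116e+06 + j1.1424e+05] = 177.67°
∠L(j1700) = −177.67° = -177.67°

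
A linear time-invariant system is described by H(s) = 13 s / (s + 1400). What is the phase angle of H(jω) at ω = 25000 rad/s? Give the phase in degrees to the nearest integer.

∠(j25000) = 90.00°
∠(j25000 + 1400) = arctan(25000/1400) = 86.79°
∠H(j25000) = 90.00° − 86.79° = 3.21°

3°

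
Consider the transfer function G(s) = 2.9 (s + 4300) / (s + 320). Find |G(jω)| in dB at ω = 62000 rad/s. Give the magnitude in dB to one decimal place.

9.3 dB

|j62000 + 4300| = √(62000² + 4300²) = 6.215e+04
|j62000 + 320| = √(62000² + 320²) = 6.2e+04
|G(j62000)| = 2.9 × 6.215e+04 / 6.2e+04 = 2.9069
20 log₁₀(2.9069) = 9.27 dB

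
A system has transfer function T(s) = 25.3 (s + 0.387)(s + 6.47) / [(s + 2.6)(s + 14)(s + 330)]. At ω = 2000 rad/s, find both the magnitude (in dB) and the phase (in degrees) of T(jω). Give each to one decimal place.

|j2000 + 0.387| = √(2000² + 0.387²) = 2000
|j2000 + 6.47| = √(2000² + 6.47²) = 2000
|j2000 + 2.6| = √(2000² + 2.6²) = 2000
|j2000 + 14| = √(2000² + 14²) = 2000
|j2000 + 330| = √(2000² + 330²) = 2027
|T(j2000)| = 25.3 × 2000 × 2000 / (2000 × 2000 × 2027) = 0.012481
20 log₁₀(0.012481) = -38.08 dB
∠(j2000 + 0.387) = arctan(2000/0.387) = 89.99°
∠(j2000 + 6.47) = arctan(2000/6.47) = 89.81°
∠(j2000 + 2.6) = arctan(2000/2.6) = 89.93°
∠(j2000 + 14) = arctan(2000/14) = 89.60°
∠(j2000 + 330) = arctan(2000/330) = 80.63°
∠T(j2000) = 89.99° + 89.81° − (89.93° + 89.60° + 80.63°) = -80.35°

|T| = -38.1 dB, ∠T = -80.4°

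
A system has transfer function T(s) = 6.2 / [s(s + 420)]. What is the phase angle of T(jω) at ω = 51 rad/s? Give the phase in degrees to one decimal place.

-96.9 deg

∠(j51 + 420) = arctan(51/420) = 6.92°
∠(j51) = 90.00°
∠T(j51) = − (6.92° + 90.00°) = -96.92°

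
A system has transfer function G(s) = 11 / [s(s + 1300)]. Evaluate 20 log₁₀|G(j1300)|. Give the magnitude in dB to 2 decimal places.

-106.74 dB

|j1300 + 1300| = √(1300² + 1300²) = 1838
|j1300| = 1300
|G(j1300)| = 11 / (1838 × 1300) = 4.6025e-06
20 log₁₀(4.6025e-06) = -106.740 dB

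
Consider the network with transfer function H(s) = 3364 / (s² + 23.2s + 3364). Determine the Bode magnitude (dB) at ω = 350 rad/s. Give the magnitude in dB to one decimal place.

-31.0 dB

|(j350)² + 23.2(j350) + 3364| = |-1.1914e+05 + j8120| = 1.194e+05
|H(j350)| = 3364 / 1.194e+05 = 0.028171
20 log₁₀(0.028171) = -31.00 dB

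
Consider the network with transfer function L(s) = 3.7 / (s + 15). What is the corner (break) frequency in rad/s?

15 rad/s

The single real pole at s = −15 gives a corner at ω = 15 rad/s.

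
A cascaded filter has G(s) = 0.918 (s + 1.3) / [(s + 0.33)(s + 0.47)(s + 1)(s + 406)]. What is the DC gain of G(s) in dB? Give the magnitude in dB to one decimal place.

G(0) = 0.918 × 1.3 / (0.33 × 0.47 × 1 × 406) = 0.018952
20 log₁₀(0.018952) = -34.45 dB

-34.4 dB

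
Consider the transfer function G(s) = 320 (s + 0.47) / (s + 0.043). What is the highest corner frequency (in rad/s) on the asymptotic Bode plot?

0.47 rad/s

Break frequencies occur at each pole and zero magnitude: 0.043 rad/s, 0.47 rad/s.
The highest is 0.47 rad/s.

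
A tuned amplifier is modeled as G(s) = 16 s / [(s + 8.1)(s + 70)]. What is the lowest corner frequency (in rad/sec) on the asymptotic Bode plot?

Break frequencies occur at each pole and zero magnitude: 8.1 rad/sec, 70 rad/sec.
The lowest is 8.1 rad/sec.

8.1 rad/sec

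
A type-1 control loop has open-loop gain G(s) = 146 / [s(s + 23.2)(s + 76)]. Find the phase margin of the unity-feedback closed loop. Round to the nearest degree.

Gain crossover: |G(jω)| = 1 at ω ≈ 0.0828 rad/sec.
∠G(j0.0828) = −90° − arctan(0.0828/23.2) − arctan(0.0828/76) ≈ -90.27°
PM = 180° + (-90.27°) = 89.73°

90°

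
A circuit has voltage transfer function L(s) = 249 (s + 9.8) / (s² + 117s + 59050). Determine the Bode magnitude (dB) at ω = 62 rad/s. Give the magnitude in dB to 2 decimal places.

-11.04 dB

|j62 + 9.8| = √(62² + 9.8²) = 62.77
|(j62)² + 117(j62) + 59050| = |55206 + j7254| = 5.568e+04
|L(j62)| = 249 × 62.77 / 5.568e+04 = 0.2807
20 log₁₀(0.2807) = -11.035 dB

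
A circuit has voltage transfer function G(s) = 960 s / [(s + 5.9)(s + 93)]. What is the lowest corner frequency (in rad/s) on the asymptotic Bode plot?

5.9 rad/s

Break frequencies occur at each pole and zero magnitude: 5.9 rad/s, 93 rad/s.
The lowest is 5.9 rad/s.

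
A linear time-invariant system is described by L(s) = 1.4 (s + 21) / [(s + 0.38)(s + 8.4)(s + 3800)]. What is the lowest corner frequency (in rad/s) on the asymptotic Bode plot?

0.38 rad/s

Break frequencies occur at each pole and zero magnitude: 0.38 rad/s, 8.4 rad/s, 21 rad/s, 3800 rad/s.
The lowest is 0.38 rad/s.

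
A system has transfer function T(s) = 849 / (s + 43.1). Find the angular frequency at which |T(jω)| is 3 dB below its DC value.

43.1 rad/sec

For a single-pole low-pass, the −3 dB point is at the pole: ω = 43.1 rad/sec.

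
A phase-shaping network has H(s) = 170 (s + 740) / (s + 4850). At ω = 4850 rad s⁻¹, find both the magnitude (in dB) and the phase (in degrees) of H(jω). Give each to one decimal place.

|H| = 41.7 dB, ∠H = 36.3 deg

|j4850 + 740| = √(4850² + 740²) = 4906
|j4850 + 4850| = √(4850² + 4850²) = 6859
|H(j4850)| = 170 × 4906 / 6859 = 121.6
20 log₁₀(121.6) = 41.70 dB
∠(j4850 + 740) = arctan(4850/740) = 81.32°
∠(j4850 + 4850) = arctan(4850/4850) = 45.00°
∠H(j4850) = 81.32° − 45.00° = 36.32°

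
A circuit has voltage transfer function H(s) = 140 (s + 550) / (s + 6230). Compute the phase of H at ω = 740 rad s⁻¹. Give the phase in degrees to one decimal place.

∠(j740 + 550) = arctan(740/550) = 53.38°
∠(j740 + 6230) = arctan(740/6230) = 6.77°
∠H(j740) = 53.38° − 6.77° = 46.60°

46.6°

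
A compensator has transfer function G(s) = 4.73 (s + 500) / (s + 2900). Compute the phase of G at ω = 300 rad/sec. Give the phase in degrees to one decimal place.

∠(j300 + 500) = arctan(300/500) = 30.96°
∠(j300 + 2900) = arctan(300/2900) = 5.91°
∠G(j300) = 30.96° − 5.91° = 25.06°

25.1°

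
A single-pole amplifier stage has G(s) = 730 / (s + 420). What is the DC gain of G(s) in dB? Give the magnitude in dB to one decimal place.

G(0) = 730 / 420 = 1.7381
20 log₁₀(1.7381) = 4.80 dB

4.8 dB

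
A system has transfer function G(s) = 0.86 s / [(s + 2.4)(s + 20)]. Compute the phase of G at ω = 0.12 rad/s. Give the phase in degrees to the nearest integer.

∠(j0.12) = 90.00°
∠(j0.12 + 2.4) = arctan(0.12/2.4) = 2.86°
∠(j0.12 + 20) = arctan(0.12/20) = 0.34°
∠G(j0.12) = 90.00° − (2.86° + 0.34°) = 86.79°

87 deg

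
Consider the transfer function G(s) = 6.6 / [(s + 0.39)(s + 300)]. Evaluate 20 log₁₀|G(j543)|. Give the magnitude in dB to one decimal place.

|j543 + 0.39| = √(543² + 0.39²) = 543
|j543 + 300| = √(543² + 300²) = 620.4
|G(j543)| = 6.6 / (543 × 620.4) = 1.9593e-05
20 log₁₀(1.9593e-05) = -94.16 dB

-94.2 dB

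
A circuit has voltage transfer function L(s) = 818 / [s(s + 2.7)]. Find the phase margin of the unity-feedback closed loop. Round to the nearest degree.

Gain crossover: |L(jω)| = 1 at ω ≈ 28.5 rad/s.
∠L(j28.5) = −90° − arctan(28.5/2.7) ≈ -174.60°
PM = 180° + (-174.60°) = 5.40°

5°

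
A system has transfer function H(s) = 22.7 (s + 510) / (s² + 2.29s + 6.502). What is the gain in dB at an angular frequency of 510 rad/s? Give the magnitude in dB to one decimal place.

-24.0 dB

|j510 + 510| = √(510² + 510²) = 721.2
|(j510)² + 2.29(j510) + 6.502| = |-2.6009e+05 + j1167.9| = 2.601e+05
|H(j510)| = 22.7 × 721.2 / 2.601e+05 = 0.062947
20 log₁₀(0.062947) = -24.02 dB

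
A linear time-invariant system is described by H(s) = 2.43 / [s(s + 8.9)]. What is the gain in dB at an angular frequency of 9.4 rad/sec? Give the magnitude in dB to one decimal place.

-34.0 dB

|j9.4 + 8.9| = √(9.4² + 8.9²) = 12.94
|j9.4| = 9.4
|H(j9.4)| = 2.43 / (12.94 × 9.4) = 0.01997
20 log₁₀(0.01997) = -33.99 dB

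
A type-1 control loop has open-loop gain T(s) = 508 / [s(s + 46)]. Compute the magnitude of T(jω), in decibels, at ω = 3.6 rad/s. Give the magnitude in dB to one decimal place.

9.7 dB

|j3.6 + 46| = √(3.6² + 46²) = 46.14
|j3.6| = 3.6
|T(j3.6)| = 508 / (46.14 × 3.6) = 3.0583
20 log₁₀(3.0583) = 9.71 dB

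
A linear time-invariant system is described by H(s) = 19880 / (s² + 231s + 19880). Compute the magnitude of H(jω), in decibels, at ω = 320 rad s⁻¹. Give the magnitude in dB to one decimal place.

|(j320)² + 231(j320) + 19880| = |-82520 + j73920| = 1.108e+05
|H(j320)| = 19880 / 1.108e+05 = 0.17944
20 log₁₀(0.17944) = -14.92 dB

-14.9 dB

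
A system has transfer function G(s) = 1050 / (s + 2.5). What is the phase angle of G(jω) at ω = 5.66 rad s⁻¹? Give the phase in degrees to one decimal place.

-66.2 deg

∠(j5.66 + 2.5) = arctan(5.66/2.5) = 66.17°
∠G(j5.66) = −66.17° = -66.17°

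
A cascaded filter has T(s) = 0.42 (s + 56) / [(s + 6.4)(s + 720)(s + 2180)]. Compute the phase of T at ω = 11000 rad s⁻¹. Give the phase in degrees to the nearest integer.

∠(j11000 + 56) = arctan(11000/56) = 89.71°
∠(j11000 + 6.4) = arctan(11000/6.4) = 89.97°
∠(j11000 + 720) = arctan(11000/720) = 86.26°
∠(j11000 + 2180) = arctan(11000/2180) = 78.79°
∠T(j11000) = 89.71° − (89.97° + 86.26° + 78.79°) = -165.30°

-165°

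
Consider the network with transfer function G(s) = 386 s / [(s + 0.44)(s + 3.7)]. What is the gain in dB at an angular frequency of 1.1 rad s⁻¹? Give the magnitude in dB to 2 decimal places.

39.36 dB

|j1.1| = 1.1
|j1.1 + 0.44| = √(1.1² + 0.44²) = 1.185
|j1.1 + 3.7| = √(1.1² + 3.7²) = 3.86
|G(j1.1)| = 386 × 1.1 / (1.185 × 3.86) = 92.846
20 log₁₀(92.846) = 39.355 dB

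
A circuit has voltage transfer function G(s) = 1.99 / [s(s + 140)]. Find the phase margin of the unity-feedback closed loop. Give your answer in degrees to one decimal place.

Gain crossover: |G(jω)| = 1 at ω ≈ 0.0142 rad/s.
∠G(j0.0142) = −90° − arctan(0.0142/140) ≈ -90.01°
PM = 180° + (-90.01°) = 89.99°

90.0 deg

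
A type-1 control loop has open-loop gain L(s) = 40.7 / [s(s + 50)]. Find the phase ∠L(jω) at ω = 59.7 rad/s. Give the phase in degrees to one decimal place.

-140.1 deg

∠(j59.7 + 50) = arctan(59.7/50) = 50.05°
∠(j59.7) = 90.00°
∠L(j59.7) = − (50.05° + 90.00°) = -140.05°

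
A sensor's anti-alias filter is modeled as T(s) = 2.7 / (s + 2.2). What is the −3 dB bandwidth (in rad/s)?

2.2 rad/s

For a single-pole low-pass, the −3 dB point is at the pole: ω = 2.2 rad/s.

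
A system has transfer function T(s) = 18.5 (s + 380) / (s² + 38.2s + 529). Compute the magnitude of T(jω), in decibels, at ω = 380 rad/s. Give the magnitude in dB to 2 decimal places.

|j380 + 380| = √(380² + 380²) = 537.4
|(j380)² + 38.2(j380) + 529| = |-1.4387e+05 + j14516| = 1.446e+05
|T(j380)| = 18.5 × 537.4 / 1.446e+05 = 0.068754
20 log₁₀(0.068754) = -23.254 dB

-23.25 dB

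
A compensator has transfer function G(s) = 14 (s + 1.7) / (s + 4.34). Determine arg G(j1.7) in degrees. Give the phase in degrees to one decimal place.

∠(j1.7 + 1.7) = arctan(1.7/1.7) = 45.00°
∠(j1.7 + 4.34) = arctan(1.7/4.34) = 21.39°
∠G(j1.7) = 45.00° − 21.39° = 23.61°

23.6°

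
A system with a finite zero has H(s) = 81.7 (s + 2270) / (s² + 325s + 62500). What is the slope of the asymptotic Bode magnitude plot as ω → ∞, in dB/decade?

-20 dB/decade

With 1 zero and 2 poles, the high-frequency asymptotic slope is 20 × (1 − 2) = -20 dB/decade.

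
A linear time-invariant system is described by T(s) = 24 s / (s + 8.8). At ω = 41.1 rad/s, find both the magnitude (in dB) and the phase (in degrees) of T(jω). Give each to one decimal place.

|j41.1| = 41.1
|j41.1 + 8.8| = √(41.1² + 8.8²) = 42.03
|T(j41.1)| = 24 × 41.1 / 42.03 = 23.468
20 log₁₀(23.468) = 27.41 dB
∠(j41.1) = 90.00°
∠(j41.1 + 8.8) = arctan(41.1/8.8) = 77.91°
∠T(j41.1) = 90.00° − 77.91° = 12.09°

|T| = 27.4 dB, ∠T = 12.1°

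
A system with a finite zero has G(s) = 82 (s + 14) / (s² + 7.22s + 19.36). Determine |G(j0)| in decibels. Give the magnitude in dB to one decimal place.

35.5 dB

G(0) = 82 × 14 / 19.36 = 59.298
20 log₁₀(59.298) = 35.46 dB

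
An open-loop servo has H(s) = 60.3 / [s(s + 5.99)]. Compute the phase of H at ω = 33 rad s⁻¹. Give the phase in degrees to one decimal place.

∠(j33 + 5.99) = arctan(33/5.99) = 79.71°
∠(j33) = 90.00°
∠H(j33) = − (79.71° + 90.00°) = -169.71°

-169.7 deg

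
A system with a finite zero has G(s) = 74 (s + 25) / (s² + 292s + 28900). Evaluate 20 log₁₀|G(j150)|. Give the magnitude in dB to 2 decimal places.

-11.90 dB

|j150 + 25| = √(150² + 25²) = 152.1
|(j150)² + 292(j150) + 28900| = |6400 + j43800| = 4.427e+04
|G(j150)| = 74 × 152.1 / 4.427e+04 = 0.25422
20 log₁₀(0.25422) = -11.896 dB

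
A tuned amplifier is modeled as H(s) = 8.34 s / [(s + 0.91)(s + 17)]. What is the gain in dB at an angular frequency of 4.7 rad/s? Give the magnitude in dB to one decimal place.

-6.7 dB

|j4.7| = 4.7
|j4.7 + 0.91| = √(4.7² + 0.91²) = 4.787
|j4.7 + 17| = √(4.7² + 17²) = 17.64
|H(j4.7)| = 8.34 × 4.7 / (4.787 × 17.64) = 0.46423
20 log₁₀(0.46423) = -6.67 dB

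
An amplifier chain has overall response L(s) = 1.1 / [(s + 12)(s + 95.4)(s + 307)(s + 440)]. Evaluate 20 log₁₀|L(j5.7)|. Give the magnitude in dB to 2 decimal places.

|j5.7 + 12| = √(5.7² + 12²) = 13.28
|j5.7 + 95.4| = √(5.7² + 95.4²) = 95.57
|j5.7 + 307| = √(5.7² + 307²) = 307.1
|j5.7 + 440| = √(5.7² + 440²) = 440
|L(j5.7)| = 1.1 / (13.28 × 95.57 × 307.1 × 440) = 6.4122e-09
20 log₁₀(6.4122e-09) = -163.860 dB

-163.86 dB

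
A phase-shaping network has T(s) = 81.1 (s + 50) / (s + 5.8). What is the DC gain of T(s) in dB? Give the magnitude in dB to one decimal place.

T(0) = 81.1 × 50 / 5.8 = 699.14
20 log₁₀(699.14) = 56.89 dB

56.9 dB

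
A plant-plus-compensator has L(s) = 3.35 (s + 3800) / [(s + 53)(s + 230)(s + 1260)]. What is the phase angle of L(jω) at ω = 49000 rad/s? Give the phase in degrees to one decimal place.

∠(j49000 + 3800) = arctan(49000/3800) = 85.57°
∠(j49000 + 53) = arctan(49000/53) = 89.94°
∠(j49000 + 230) = arctan(49000/230) = 89.73°
∠(j49000 + 1260) = arctan(49000/1260) = 88.53°
∠L(j49000) = 85.57° − (89.94° + 89.73° + 88.53°) = -182.63°

-182.6°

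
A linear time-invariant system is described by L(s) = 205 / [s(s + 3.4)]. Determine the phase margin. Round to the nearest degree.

14 deg

Gain crossover: |L(jω)| = 1 at ω ≈ 14.1 rad/sec.
∠L(j14.1) = −90° − arctan(14.1/3.4) ≈ -166.46°
PM = 180° + (-166.46°) = 13.54°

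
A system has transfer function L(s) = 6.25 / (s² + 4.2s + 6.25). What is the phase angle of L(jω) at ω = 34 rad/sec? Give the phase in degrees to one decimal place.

-172.9 deg

∠[(j34)² + 4.2(j34) + 6.25] = ∠[-1149.8 + j142.8] = 172.92°
∠L(j34) = −172.92° = -172.92°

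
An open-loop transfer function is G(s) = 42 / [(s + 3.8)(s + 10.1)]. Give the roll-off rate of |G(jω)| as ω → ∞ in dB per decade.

With 0 zeros and 2 poles, the high-frequency asymptotic slope is 20 × (0 − 2) = -40 dB/decade.

-40 dB/decade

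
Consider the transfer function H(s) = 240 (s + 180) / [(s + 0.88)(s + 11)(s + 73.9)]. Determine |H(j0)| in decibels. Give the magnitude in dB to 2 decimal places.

35.62 dB

H(0) = 240 × 180 / (0.88 × 11 × 73.9) = 60.39
20 log₁₀(60.39) = 35.619 dB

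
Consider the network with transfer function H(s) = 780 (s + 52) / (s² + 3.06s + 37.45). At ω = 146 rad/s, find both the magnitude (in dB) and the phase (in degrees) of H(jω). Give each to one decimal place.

|H| = 15.1 dB, ∠H = -108.4°

|j146 + 52| = √(146² + 52²) = 155
|(j146)² + 3.06(j146) + 37.45| = |-21279 + j446.76| = 2.128e+04
|H(j146)| = 780 × 155 / 2.128e+04 = 5.6799
20 log₁₀(5.6799) = 15.09 dB
∠(j146 + 52) = arctan(146/52) = 70.40°
∠[(j146)² + 3.06(j146) + 37.45] = ∠[-21279 + j446.76] = 178.80°
∠H(j146) = 70.40° − 178.80° = -108.40°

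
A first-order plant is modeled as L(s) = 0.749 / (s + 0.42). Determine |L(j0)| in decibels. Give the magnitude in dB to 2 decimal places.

L(0) = 0.749 / 0.42 = 1.7833
20 log₁₀(1.7833) = 5.025 dB

5.02 dB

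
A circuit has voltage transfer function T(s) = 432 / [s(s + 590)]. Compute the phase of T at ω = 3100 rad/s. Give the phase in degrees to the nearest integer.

-169°

∠(j3100 + 590) = arctan(3100/590) = 79.22°
∠(j3100) = 90.00°
∠T(j3100) = − (79.22° + 90.00°) = -169.22°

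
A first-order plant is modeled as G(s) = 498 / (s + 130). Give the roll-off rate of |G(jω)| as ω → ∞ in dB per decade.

With 0 zeros and 1 pole, the high-frequency asymptotic slope is 20 × (0 − 1) = -20 dB/decade.

-20 dB/decade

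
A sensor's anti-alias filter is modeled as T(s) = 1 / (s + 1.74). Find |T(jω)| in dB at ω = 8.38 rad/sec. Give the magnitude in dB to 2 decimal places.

|j8.38 + 1.74| = √(8.38² + 1.74²) = 8.559
|T(j8.38)| = 1 / 8.559 = 0.11684
20 log₁₀(0.11684) = -18.648 dB

-18.65 dB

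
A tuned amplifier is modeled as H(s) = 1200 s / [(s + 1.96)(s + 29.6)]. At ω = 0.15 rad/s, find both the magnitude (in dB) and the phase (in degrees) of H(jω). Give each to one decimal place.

|H| = 9.8 dB, ∠H = 85.3°

|j0.15| = 0.15
|j0.15 + 1.96| = √(0.15² + 1.96²) = 1.966
|j0.15 + 29.6| = √(0.15² + 29.6²) = 29.6
|H(j0.15)| = 1200 × 0.15 / (1.966 × 29.6) = 3.0935
20 log₁₀(3.0935) = 9.81 dB
∠(j0.15) = 90.00°
∠(j0.15 + 1.96) = arctan(0.15/1.96) = 4.38°
∠(j0.15 + 29.6) = arctan(0.15/29.6) = 0.29°
∠H(j0.15) = 90.00° − (4.38° + 0.29°) = 85.33°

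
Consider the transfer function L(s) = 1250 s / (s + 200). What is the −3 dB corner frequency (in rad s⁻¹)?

200 rad s⁻¹

For a single-pole high-pass, the −3 dB point is at the pole: ω = 200 rad s⁻¹.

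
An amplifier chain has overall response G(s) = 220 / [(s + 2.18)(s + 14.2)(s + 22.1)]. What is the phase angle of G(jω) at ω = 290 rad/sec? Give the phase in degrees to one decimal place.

-262.4 deg

∠(j290 + 2.18) = arctan(290/2.18) = 89.57°
∠(j290 + 14.2) = arctan(290/14.2) = 87.20°
∠(j290 + 22.1) = arctan(290/22.1) = 85.64°
∠G(j290) = − (89.57° + 87.20° + 85.64°) = -262.41°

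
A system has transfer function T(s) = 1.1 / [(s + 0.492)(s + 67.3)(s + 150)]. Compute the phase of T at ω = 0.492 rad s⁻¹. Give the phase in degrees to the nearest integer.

∠(j0.492 + 0.492) = arctan(0.492/0.492) = 45.00°
∠(j0.492 + 67.3) = arctan(0.492/67.3) = 0.42°
∠(j0.492 + 150) = arctan(0.492/150) = 0.19°
∠T(j0.492) = − (45.00° + 0.42° + 0.19°) = -45.61°

-46 deg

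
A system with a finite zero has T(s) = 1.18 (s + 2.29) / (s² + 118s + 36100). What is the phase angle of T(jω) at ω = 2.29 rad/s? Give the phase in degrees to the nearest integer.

45 deg

∠(j2.29 + 2.29) = arctan(2.29/2.29) = 45.00°
∠[(j2.29)² + 118(j2.29) + 36100] = ∠[36095 + j270.22] = 0.43°
∠T(j2.29) = 45.00° − 0.43° = 44.57°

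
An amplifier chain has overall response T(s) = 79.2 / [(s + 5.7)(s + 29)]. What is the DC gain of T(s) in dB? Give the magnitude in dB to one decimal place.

-6.4 dB

T(0) = 79.2 / (5.7 × 29) = 0.47913
20 log₁₀(0.47913) = -6.39 dB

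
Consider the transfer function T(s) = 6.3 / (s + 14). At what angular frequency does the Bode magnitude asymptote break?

The single real pole at s = −14 gives a corner at ω = 14 rad/s.

14 rad/s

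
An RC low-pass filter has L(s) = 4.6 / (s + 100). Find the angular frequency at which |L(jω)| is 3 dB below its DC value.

For a single-pole low-pass, the −3 dB point is at the pole: ω = 100 rad/sec.

100 rad/sec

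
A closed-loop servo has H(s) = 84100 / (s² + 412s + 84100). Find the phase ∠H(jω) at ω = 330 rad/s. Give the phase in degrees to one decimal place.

∠[(j330)² + 412(j330) + 84100] = ∠[-24800 + j1.3596e+05] = 100.34°
∠H(j330) = −100.34° = -100.34°

-100.3 deg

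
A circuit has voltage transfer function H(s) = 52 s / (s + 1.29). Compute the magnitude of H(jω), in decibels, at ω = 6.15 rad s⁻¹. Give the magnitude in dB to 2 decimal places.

34.13 dB

|j6.15| = 6.15
|j6.15 + 1.29| = √(6.15² + 1.29²) = 6.284
|H(j6.15)| = 52 × 6.15 / 6.284 = 50.892
20 log₁₀(50.892) = 34.133 dB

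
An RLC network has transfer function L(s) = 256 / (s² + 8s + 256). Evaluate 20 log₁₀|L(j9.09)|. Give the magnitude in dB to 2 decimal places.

2.68 dB

|(j9.09)² + 8(j9.09) + 256| = |173.37 + j72.72| = 188
|L(j9.09)| = 256 / 188 = 1.3617
20 log₁₀(1.3617) = 2.681 dB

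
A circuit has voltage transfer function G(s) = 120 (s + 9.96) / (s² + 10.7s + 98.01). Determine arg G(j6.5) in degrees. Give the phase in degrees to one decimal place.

-18.2 deg

∠(j6.5 + 9.96) = arctan(6.5/9.96) = 33.13°
∠[(j6.5)² + 10.7(j6.5) + 98.01] = ∠[55.76 + j69.55] = 51.28°
∠G(j6.5) = 33.13° − 51.28° = -18.15°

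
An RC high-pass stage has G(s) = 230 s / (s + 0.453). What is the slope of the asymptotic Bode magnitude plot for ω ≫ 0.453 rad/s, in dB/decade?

0 dB/decade

With 1 zero and 1 pole, the high-frequency asymptotic slope is 20 × (1 − 1) = 0 dB/decade.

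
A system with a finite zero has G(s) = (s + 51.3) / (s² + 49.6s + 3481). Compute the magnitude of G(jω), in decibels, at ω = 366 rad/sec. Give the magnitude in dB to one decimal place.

-51.0 dB

|j366 + 51.3| = √(366² + 51.3²) = 369.6
|(j366)² + 49.6(j366) + 3481| = |-1.3048e+05 + j18154| = 1.317e+05
|G(j366)| = 1 × 369.6 / 1.317e+05 = 0.0028055
20 log₁₀(0.0028055) = -51.04 dB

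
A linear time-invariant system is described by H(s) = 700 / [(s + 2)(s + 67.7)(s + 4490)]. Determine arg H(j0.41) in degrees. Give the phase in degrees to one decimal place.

∠(j0.41 + 2) = arctan(0.41/2) = 11.59°
∠(j0.41 + 67.7) = arctan(0.41/67.7) = 0.35°
∠(j0.41 + 4490) = arctan(0.41/4490) = 0.01°
∠H(j0.41) = − (11.59° + 0.35° + 0.01°) = -11.94°

-11.9°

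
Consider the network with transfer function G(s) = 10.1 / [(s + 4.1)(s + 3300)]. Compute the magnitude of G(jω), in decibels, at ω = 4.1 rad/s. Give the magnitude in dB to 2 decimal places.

-65.55 dB

|j4.1 + 4.1| = √(4.1² + 4.1²) = 5.798
|j4.1 + 3300| = √(4.1² + 3300²) = 3300
|G(j4.1)| = 10.1 / (5.798 × 3300) = 0.00052785
20 log₁₀(0.00052785) = -65.550 dB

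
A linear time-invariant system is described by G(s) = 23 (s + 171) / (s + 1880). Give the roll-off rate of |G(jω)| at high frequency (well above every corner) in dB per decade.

With 1 zero and 1 pole, the high-frequency asymptotic slope is 20 × (1 − 1) = 0 dB/decade.

0 dB/decade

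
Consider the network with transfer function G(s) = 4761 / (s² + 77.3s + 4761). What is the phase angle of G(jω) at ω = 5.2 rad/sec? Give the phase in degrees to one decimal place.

∠[(j5.2)² + 77.3(j5.2) + 4761] = ∠[4734 + j401.96] = 4.85°
∠G(j5.2) = −4.85° = -4.85°

-4.9 deg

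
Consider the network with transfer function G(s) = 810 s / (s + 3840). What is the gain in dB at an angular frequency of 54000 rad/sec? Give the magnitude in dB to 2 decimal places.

58.15 dB

|j54000| = 5.4e+04
|j54000 + 3840| = √(54000² + 3840²) = 5.414e+04
|G(j54000)| = 810 × 5.4e+04 / 5.414e+04 = 807.96
20 log₁₀(807.96) = 58.148 dB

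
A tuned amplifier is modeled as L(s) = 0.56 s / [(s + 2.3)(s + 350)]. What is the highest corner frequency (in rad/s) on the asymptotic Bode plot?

350 rad/s

Break frequencies occur at each pole and zero magnitude: 2.3 rad/s, 350 rad/s.
The highest is 350 rad/s.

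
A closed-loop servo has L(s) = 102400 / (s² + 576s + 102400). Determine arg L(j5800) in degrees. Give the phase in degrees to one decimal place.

-174.3 deg

∠[(j5800)² + 576(j5800) + 102400] = ∠[-3.3538e+07 + j3.3408e+06] = 174.31°
∠L(j5800) = −174.31° = -174.31°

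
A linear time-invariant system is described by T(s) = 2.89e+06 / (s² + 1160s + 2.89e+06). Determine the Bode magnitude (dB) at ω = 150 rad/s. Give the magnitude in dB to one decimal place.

0.1 dB

|(j150)² + 1160(j150) + 2.89e+06| = |2.8675e+06 + j1.74e+05| = 2.873e+06
|T(j150)| = 2.89e+06 / 2.873e+06 = 1.006
20 log₁₀(1.006) = 0.05 dB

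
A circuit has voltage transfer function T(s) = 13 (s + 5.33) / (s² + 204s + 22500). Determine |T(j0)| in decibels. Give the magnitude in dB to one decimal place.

T(0) = 13 × 5.33 / 22500 = 0.0030796
20 log₁₀(0.0030796) = -50.23 dB

-50.2 dB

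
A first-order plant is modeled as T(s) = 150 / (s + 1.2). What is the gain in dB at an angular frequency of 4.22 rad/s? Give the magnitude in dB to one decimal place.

30.7 dB

|j4.22 + 1.2| = √(4.22² + 1.2²) = 4.387
|T(j4.22)| = 150 / 4.387 = 34.19
20 log₁₀(34.19) = 30.68 dB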